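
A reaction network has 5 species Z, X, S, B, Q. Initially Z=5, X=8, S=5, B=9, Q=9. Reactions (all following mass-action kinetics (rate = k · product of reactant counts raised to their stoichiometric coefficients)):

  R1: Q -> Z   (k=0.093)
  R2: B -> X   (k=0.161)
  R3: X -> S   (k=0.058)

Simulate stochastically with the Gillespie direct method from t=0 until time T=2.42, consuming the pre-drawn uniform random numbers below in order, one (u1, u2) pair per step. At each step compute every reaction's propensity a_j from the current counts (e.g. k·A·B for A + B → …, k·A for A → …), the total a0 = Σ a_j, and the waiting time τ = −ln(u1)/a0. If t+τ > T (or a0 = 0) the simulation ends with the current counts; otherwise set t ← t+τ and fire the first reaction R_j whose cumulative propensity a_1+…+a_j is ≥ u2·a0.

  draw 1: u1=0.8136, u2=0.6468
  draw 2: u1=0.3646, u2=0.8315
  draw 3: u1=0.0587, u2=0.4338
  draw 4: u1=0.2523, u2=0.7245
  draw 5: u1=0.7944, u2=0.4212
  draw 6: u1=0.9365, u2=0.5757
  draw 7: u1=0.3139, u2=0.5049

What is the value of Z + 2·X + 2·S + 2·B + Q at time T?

Value at T = 58

Check how each reaction changes W = Z + 2·X + 2·S + 2·B + Q (weight of products minus weight of reactants):
R1: Q -> Z: (1·1) − (1·1) = 1 − 1 = 0
R2: B -> X: (2·1) − (2·1) = 2 − 2 = 0
R3: X -> S: (2·1) − (2·1) = 2 − 2 = 0
Every reaction leaves W unchanged, so W is conserved and no simulation is needed: W(T) = W(0) = 5 + 2·8 + 2·5 + 2·9 + 9 = 58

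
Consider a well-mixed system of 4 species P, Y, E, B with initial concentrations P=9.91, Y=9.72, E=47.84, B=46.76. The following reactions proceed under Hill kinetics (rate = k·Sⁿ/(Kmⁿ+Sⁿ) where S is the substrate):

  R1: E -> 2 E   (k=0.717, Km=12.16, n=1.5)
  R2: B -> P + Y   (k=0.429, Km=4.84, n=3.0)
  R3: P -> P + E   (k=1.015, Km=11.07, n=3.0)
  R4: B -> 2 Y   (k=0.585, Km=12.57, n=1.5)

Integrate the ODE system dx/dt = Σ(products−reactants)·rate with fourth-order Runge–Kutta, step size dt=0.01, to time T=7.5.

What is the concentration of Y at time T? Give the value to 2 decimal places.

RK4 with dt=0.01: 750 steps to T=7.5. Trajectory (selected grid times):
t=0.00: P=9.91 Y=9.72 E=47.84 B=46.76
t=0.83: P=10.27 Y=10.93 E=48.73 B=45.98
t=1.67: P=10.63 Y=12.15 E=49.66 B=45.19
t=2.50: P=10.98 Y=13.35 E=50.59 B=44.41
t=3.33: P=11.34 Y=14.54 E=51.55 B=43.63
t=4.17: P=11.70 Y=15.75 E=52.55 B=42.85
t=5.00: P=12.05 Y=16.95 E=53.55 B=42.08
t=5.83: P=12.41 Y=18.13 E=54.57 B=41.30
t=6.67: P=12.77 Y=19.33 E=55.62 B=40.52
t=7.50: P=13.12 Y=20.52 E=56.68 B=39.76
Read off Y at T=7.5: 20.52

Y at T = 20.52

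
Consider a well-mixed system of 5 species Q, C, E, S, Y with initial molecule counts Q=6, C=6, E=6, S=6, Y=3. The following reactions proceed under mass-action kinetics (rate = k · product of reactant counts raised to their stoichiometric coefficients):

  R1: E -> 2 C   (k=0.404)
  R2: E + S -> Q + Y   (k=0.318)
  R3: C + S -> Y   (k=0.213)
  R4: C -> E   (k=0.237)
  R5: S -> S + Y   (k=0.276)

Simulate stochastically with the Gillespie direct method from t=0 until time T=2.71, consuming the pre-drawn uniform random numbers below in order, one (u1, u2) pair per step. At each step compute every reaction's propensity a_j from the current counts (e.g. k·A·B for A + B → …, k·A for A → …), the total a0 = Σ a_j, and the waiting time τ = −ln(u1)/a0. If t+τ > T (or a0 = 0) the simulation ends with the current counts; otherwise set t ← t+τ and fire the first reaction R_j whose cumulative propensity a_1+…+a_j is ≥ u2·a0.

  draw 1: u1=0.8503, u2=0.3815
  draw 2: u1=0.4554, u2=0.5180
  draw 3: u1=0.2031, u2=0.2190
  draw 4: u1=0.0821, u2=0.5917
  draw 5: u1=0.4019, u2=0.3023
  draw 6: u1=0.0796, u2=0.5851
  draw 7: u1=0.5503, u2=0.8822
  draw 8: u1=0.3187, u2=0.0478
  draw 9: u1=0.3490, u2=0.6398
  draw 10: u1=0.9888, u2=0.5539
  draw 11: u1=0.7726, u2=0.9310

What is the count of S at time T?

t=0.000: Q=6 C=6 E=6 S=6 Y=3
Draw 1: a1=2.424, a2=11.448, a3=7.668, a4=1.422, a5=1.656, a0=24.618; τ=−ln(0.8503)/24.618=0.007 → t=0.007; u2·a0=0.3815·24.618=9.392; a1=2.424 < 9.392 ≤ a1+a2=13.872 → R2 fires; Q=7 C=6 E=5 S=5 Y=4
Draw 2: a1=2.020, a2=7.950, a3=6.390, a4=1.422, a5=1.380, a0=19.162; τ=−ln(0.4554)/19.162=0.041 → t=0.048; u2·a0=0.5180·19.162=9.926; a1=2.020 < 9.926 ≤ a1+a2=9.970 → R2 fires; Q=8 C=6 E=4 S=4 Y=5
Draw 3: a1=1.616, a2=5.088, a3=5.112, a4=1.422, a5=1.104, a0=14.342; τ=−ln(0.2031)/14.342=0.111 → t=0.159; u2·a0=0.2190·14.342=3.141; a1=1.616 < 3.141 ≤ a1+a2=6.704 → R2 fires; Q=9 C=6 E=3 S=3 Y=6
Draw 4: a1=1.212, a2=2.862, a3=3.834, a4=1.422, a5=0.828, a0=10.158; τ=−ln(0.0821)/10.158=0.246 → t=0.405; u2·a0=0.5917·10.158=6.010; a1+a2=4.074 < 6.010 ≤ a1+…+a3=7.908 → R3 fires; Q=9 C=5 E=3 S=2 Y=7
Draw 5: a1=1.212, a2=1.908, a3=2.130, a4=1.185, a5=0.552, a0=6.987; τ=−ln(0.4019)/6.987=0.130 → t=0.535; u2·a0=0.3023·6.987=2.112; a1=1.212 < 2.112 ≤ a1+a2=3.120 → R2 fires; Q=10 C=5 E=2 S=1 Y=8
Draw 6: a1=0.808, a2=0.636, a3=1.065, a4=1.185, a5=0.276, a0=3.970; τ=−ln(0.0796)/3.970=0.637 → t=1.173; u2·a0=0.5851·3.970=2.323; a1+a2=1.444 < 2.323 ≤ a1+…+a3=2.509 → R3 fires; Q=10 C=4 E=2 S=0 Y=9
Draw 7: a1=0.808, a2=0.000, a3=0.000, a4=0.948, a5=0.000, a0=1.756; τ=−ln(0.5503)/1.756=0.340 → t=1.513; u2·a0=0.8822·1.756=1.549; a1+…+a3=0.808 < 1.549 ≤ a1+…+a4=1.756 → R4 fires; Q=10 C=3 E=3 S=0 Y=9
Draw 8: a1=1.212, a2=0.000, a3=0.000, a4=0.711, a5=0.000, a0=1.923; τ=−ln(0.3187)/1.923=0.595 → t=2.108; u2·a0=0.0478·1.923=0.092 ≤ a1=1.212 → R1 fires; Q=10 C=5 E=2 S=0 Y=9
Draw 9: a1=0.808, a2=0.000, a3=0.000, a4=1.185, a5=0.000, a0=1.993; τ=−ln(0.3490)/1.993=0.528 → t=2.636; u2·a0=0.6398·1.993=1.275; a1+…+a3=0.808 < 1.275 ≤ a1+…+a4=1.993 → R4 fires; Q=10 C=4 E=3 S=0 Y=9
Draw 10: a1=1.212, a2=0.000, a3=0.000, a4=0.948, a5=0.000, a0=2.160; τ=−ln(0.9888)/2.160=0.005 → t=2.641; u2·a0=0.5539·2.160=1.196 ≤ a1=1.212 → R1 fires; Q=10 C=6 E=2 S=0 Y=9
Draw 11: a1=0.808, a2=0.000, a3=0.000, a4=1.422, a5=0.000, a0=2.230; τ=−ln(0.7726)/2.230=0.116 → t=2.757 > T=2.71: stop.
Read off S at T=2.71: 0

S at T = 0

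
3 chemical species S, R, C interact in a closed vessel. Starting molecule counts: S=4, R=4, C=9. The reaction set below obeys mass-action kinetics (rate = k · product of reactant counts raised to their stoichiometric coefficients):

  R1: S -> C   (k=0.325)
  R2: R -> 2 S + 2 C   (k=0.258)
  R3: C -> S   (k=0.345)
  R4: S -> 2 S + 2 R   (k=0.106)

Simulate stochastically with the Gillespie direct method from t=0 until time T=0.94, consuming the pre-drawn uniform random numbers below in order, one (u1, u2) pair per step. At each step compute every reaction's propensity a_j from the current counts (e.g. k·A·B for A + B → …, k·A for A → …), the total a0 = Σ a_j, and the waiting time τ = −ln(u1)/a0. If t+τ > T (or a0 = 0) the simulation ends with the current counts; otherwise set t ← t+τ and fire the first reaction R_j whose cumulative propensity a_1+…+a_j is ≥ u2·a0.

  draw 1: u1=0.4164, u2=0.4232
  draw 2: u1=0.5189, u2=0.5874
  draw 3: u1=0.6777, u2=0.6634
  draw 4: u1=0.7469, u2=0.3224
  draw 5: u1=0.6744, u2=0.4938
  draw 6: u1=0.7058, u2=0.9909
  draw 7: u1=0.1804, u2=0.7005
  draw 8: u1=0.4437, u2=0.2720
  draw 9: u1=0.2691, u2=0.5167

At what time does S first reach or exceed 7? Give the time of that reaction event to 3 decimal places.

t=0.000: S=4 R=4 C=9
Draw 1: a1=1.300, a2=1.032, a3=3.105, a4=0.424, a0=5.861; τ=−ln(0.4164)/5.861=0.149 → t=0.149; u2·a0=0.4232·5.861=2.480; a1+a2=2.332 < 2.480 ≤ a1+…+a3=5.437 → R3 fires; S=5 R=4 C=8
Draw 2: a1=1.625, a2=1.032, a3=2.760, a4=0.530, a0=5.947; τ=−ln(0.5189)/5.947=0.110 → t=0.260; u2·a0=0.5874·5.947=3.493; a1+a2=2.657 < 3.493 ≤ a1+…+a3=5.417 → R3 fires; S=6 R=4 C=7
Draw 3: a1=1.950, a2=1.032, a3=2.415, a4=0.636, a0=6.033; τ=−ln(0.6777)/6.033=0.064 → t=0.324; u2·a0=0.6634·6.033=4.002; a1+a2=2.982 < 4.002 ≤ a1+…+a3=5.397 → R3 fires; S=7 R=4 C=6
Draw 4: a1=2.275, a2=1.032, a3=2.070, a4=0.742, a0=6.119; τ=−ln(0.7469)/6.119=0.048 → t=0.372; u2·a0=0.3224·6.119=1.973 ≤ a1=2.275 → R1 fires; S=6 R=4 C=7
Draw 5: a1=1.950, a2=1.032, a3=2.415, a4=0.636, a0=6.033; τ=−ln(0.6744)/6.033=0.065 → t=0.437; u2·a0=0.4938·6.033=2.979; a1=1.950 < 2.979 ≤ a1+a2=2.982 → R2 fires; S=8 R=3 C=9
Draw 6: a1=2.600, a2=0.774, a3=3.105, a4=0.848, a0=7.327; τ=−ln(0.7058)/7.327=0.048 → t=0.485; u2·a0=0.9909·7.327=7.260; a1+…+a3=6.479 < 7.260 ≤ a1+…+a4=7.327 → R4 fires; S=9 R=5 C=9
Draw 7: a1=2.925, a2=1.290, a3=3.105, a4=0.954, a0=8.274; τ=−ln(0.1804)/8.274=0.207 → t=0.692; u2·a0=0.7005·8.274=5.796; a1+a2=4.215 < 5.796 ≤ a1+…+a3=7.320 → R3 fires; S=10 R=5 C=8
Draw 8: a1=3.250, a2=1.290, a3=2.760, a4=1.060, a0=8.360; τ=−ln(0.4437)/8.360=0.097 → t=0.789; u2·a0=0.2720·8.360=2.274 ≤ a1=3.250 → R1 fires; S=9 R=5 C=9
Draw 9: a1=2.925, a2=1.290, a3=3.105, a4=0.954, a0=8.274; τ=−ln(0.2691)/8.274=0.159 → t=0.948 > T=0.94: stop.
S first becomes ≥ 7 when it reaches 7 at the event at t=0.324.

Threshold first reached at t = 0.324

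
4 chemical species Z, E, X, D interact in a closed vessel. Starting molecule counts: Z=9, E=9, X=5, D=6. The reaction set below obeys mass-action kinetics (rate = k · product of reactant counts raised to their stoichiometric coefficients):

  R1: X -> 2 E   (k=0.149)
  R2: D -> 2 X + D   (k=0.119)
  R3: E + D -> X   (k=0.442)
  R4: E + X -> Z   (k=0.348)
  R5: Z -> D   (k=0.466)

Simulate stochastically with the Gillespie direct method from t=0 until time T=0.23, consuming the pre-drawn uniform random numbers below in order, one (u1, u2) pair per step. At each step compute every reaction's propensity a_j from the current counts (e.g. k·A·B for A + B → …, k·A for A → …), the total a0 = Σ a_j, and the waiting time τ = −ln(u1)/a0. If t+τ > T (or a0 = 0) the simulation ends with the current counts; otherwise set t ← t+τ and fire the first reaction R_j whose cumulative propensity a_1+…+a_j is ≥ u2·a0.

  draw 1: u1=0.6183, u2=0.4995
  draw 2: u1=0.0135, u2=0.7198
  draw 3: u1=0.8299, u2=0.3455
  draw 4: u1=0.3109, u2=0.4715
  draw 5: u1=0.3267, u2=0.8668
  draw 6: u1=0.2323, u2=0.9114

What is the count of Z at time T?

t=0.000: Z=9 E=9 X=5 D=6
Draw 1: a1=0.745, a2=0.714, a3=23.868, a4=15.660, a5=4.194, a0=45.181; τ=−ln(0.6183)/45.181=0.011 → t=0.011; u2·a0=0.4995·45.181=22.568; a1+a2=1.459 < 22.568 ≤ a1+…+a3=25.327 → R3 fires; Z=9 E=8 X=6 D=5
Draw 2: a1=0.894, a2=0.595, a3=17.680, a4=16.704, a5=4.194, a0=40.067; τ=−ln(0.0135)/40.067=0.107 → t=0.118; u2·a0=0.7198·40.067=28.840; a1+…+a3=19.169 < 28.840 ≤ a1+…+a4=35.873 → R4 fires; Z=10 E=7 X=5 D=5
Draw 3: a1=0.745, a2=0.595, a3=15.470, a4=12.180, a5=4.660, a0=33.650; τ=−ln(0.8299)/33.650=0.006 → t=0.124; u2·a0=0.3455·33.650=11.626; a1+a2=1.340 < 11.626 ≤ a1+…+a3=16.810 → R3 fires; Z=10 E=6 X=6 D=4
Draw 4: a1=0.894, a2=0.476, a3=10.608, a4=12.528, a5=4.660, a0=29.166; τ=−ln(0.3109)/29.166=0.040 → t=0.164; u2·a0=0.4715·29.166=13.752; a1+…+a3=11.978 < 13.752 ≤ a1+…+a4=24.506 → R4 fires; Z=11 E=5 X=5 D=4
Draw 5: a1=0.745, a2=0.476, a3=8.840, a4=8.700, a5=5.126, a0=23.887; τ=−ln(0.3267)/23.887=0.047 → t=0.211; u2·a0=0.8668·23.887=20.705; a1+…+a4=18.761 < 20.705 ≤ a1+…+a5=23.887 → R5 fires; Z=10 E=5 X=5 D=5
Draw 6: a1=0.745, a2=0.595, a3=11.050, a4=8.700, a5=4.660, a0=25.750; τ=−ln(0.2323)/25.750=0.057 → t=0.267 > T=0.23: stop.
Read off Z at T=0.23: 10

Z at T = 10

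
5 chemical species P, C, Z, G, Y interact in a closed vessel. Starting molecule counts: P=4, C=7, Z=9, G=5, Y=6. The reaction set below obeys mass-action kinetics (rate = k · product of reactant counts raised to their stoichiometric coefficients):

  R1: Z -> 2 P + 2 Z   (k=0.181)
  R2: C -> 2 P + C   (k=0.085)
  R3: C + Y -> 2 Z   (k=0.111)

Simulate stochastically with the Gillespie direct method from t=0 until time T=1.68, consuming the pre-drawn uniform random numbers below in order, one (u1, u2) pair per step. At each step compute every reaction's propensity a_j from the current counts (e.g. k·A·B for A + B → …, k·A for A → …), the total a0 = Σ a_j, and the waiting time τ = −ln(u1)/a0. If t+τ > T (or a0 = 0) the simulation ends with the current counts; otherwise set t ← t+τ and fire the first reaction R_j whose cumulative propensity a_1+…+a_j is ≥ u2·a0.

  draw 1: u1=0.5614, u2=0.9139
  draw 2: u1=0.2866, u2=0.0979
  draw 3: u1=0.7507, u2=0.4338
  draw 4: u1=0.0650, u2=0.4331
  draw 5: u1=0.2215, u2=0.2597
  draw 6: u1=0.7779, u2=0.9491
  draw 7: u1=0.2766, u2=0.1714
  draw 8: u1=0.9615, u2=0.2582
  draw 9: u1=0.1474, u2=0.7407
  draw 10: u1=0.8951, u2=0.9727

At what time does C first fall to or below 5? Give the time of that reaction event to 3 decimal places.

Threshold first reached at t = 1.092

t=0.000: P=4 C=7 Z=9 G=5 Y=6
Draw 1: a1=1.629, a2=0.595, a3=4.662, a0=6.886; τ=−ln(0.5614)/6.886=0.084 → t=0.084; u2·a0=0.9139·6.886=6.293; a1+a2=2.224 < 6.293 ≤ a1+…+a3=6.886 → R3 fires; P=4 C=6 Z=11 G=5 Y=5
Draw 2: a1=1.991, a2=0.510, a3=3.330, a0=5.831; τ=−ln(0.2866)/5.831=0.214 → t=0.298; u2·a0=0.0979·5.831=0.571 ≤ a1=1.991 → R1 fires; P=6 C=6 Z=12 G=5 Y=5
Draw 3: a1=2.172, a2=0.510, a3=3.330, a0=6.012; τ=−ln(0.7507)/6.012=0.048 → t=0.346; u2·a0=0.4338·6.012=2.608; a1=2.172 < 2.608 ≤ a1+a2=2.682 → R2 fires; P=8 C=6 Z=12 G=5 Y=5
Draw 4: a1=2.172, a2=0.510, a3=3.330, a0=6.012; τ=−ln(0.0650)/6.012=0.455 → t=0.801; u2·a0=0.4331·6.012=2.604; a1=2.172 < 2.604 ≤ a1+a2=2.682 → R2 fires; P=10 C=6 Z=12 G=5 Y=5
Draw 5: a1=2.172, a2=0.510, a3=3.330, a0=6.012; τ=−ln(0.2215)/6.012=0.251 → t=1.051; u2·a0=0.2597·6.012=1.561 ≤ a1=2.172 → R1 fires; P=12 C=6 Z=13 G=5 Y=5
Draw 6: a1=2.353, a2=0.510, a3=3.330, a0=6.193; τ=−ln(0.7779)/6.193=0.041 → t=1.092; u2·a0=0.9491·6.193=5.878; a1+a2=2.863 < 5.878 ≤ a1+…+a3=6.193 → R3 fires; P=12 C=5 Z=15 G=5 Y=4
Draw 7: a1=2.715, a2=0.425, a3=2.220, a0=5.360; τ=−ln(0.2766)/5.360=0.240 → t=1.332; u2·a0=0.1714·5.360=0.919 ≤ a1=2.715 → R1 fires; P=14 C=5 Z=16 G=5 Y=4
Draw 8: a1=2.896, a2=0.425, a3=2.220, a0=5.541; τ=−ln(0.9615)/5.541=0.007 → t=1.339; u2·a0=0.2582·5.541=1.431 ≤ a1=2.896 → R1 fires; P=16 C=5 Z=17 G=5 Y=4
Draw 9: a1=3.077, a2=0.425, a3=2.220, a0=5.722; τ=−ln(0.1474)/5.722=0.335 → t=1.673; u2·a0=0.7407·5.722=4.238; a1+a2=3.502 < 4.238 ≤ a1+…+a3=5.722 → R3 fires; P=16 C=4 Z=19 G=5 Y=3
Draw 10: a1=3.439, a2=0.340, a3=1.332, a0=5.111; τ=−ln(0.8951)/5.111=0.022 → t=1.695 > T=1.68: stop.
C first becomes ≤ 5 when it reaches 5 at the event at t=1.092.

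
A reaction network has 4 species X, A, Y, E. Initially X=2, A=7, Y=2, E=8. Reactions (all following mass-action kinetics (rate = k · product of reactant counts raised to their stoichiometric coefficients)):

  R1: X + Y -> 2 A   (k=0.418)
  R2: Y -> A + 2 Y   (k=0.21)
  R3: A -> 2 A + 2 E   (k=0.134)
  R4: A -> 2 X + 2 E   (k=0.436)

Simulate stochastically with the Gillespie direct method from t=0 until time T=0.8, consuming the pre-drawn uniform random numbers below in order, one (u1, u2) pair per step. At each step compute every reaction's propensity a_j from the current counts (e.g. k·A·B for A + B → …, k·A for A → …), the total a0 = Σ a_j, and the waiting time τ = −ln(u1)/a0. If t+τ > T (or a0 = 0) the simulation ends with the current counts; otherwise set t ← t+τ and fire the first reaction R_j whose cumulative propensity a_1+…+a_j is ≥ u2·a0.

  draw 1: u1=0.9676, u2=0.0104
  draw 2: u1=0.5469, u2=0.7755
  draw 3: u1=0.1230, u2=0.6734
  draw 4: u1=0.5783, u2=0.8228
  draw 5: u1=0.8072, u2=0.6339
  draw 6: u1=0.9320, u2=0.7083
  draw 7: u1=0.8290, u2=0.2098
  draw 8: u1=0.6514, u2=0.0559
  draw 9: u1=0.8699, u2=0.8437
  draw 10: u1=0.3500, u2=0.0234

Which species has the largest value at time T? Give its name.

t=0.000: X=2 A=7 Y=2 E=8
Draw 1: a1=1.672, a2=0.420, a3=0.938, a4=3.052, a0=6.082; τ=−ln(0.9676)/6.082=0.005 → t=0.005; u2·a0=0.0104·6.082=0.063 ≤ a1=1.672 → R1 fires; X=1 A=9 Y=1 E=8
Draw 2: a1=0.418, a2=0.210, a3=1.206, a4=3.924, a0=5.758; τ=−ln(0.5469)/5.758=0.105 → t=0.110; u2·a0=0.7755·5.758=4.465; a1+…+a3=1.834 < 4.465 ≤ a1+…+a4=5.758 → R4 fires; X=3 A=8 Y=1 E=10
Draw 3: a1=1.254, a2=0.210, a3=1.072, a4=3.488, a0=6.024; τ=−ln(0.1230)/6.024=0.348 → t=0.458; u2·a0=0.6734·6.024=4.057; a1+…+a3=2.536 < 4.057 ≤ a1+…+a4=6.024 → R4 fires; X=5 A=7 Y=1 E=12
Draw 4: a1=2.090, a2=0.210, a3=0.938, a4=3.052, a0=6.290; τ=−ln(0.5783)/6.290=0.087 → t=0.545; u2·a0=0.8228·6.290=5.175; a1+…+a3=3.238 < 5.175 ≤ a1+…+a4=6.290 → R4 fires; X=7 A=6 Y=1 E=14
Draw 5: a1=2.926, a2=0.210, a3=0.804, a4=2.616, a0=6.556; τ=−ln(0.8072)/6.556=0.033 → t=0.578; u2·a0=0.6339·6.556=4.156; a1+…+a3=3.940 < 4.156 ≤ a1+…+a4=6.556 → R4 fires; X=9 A=5 Y=1 E=16
Draw 6: a1=3.762, a2=0.210, a3=0.670, a4=2.180, a0=6.822; τ=−ln(0.9320)/6.822=0.010 → t=0.588; u2·a0=0.7083·6.822=4.832; a1+…+a3=4.642 < 4.832 ≤ a1+…+a4=6.822 → R4 fires; X=11 A=4 Y=1 E=18
Draw 7: a1=4.598, a2=0.210, a3=0.536, a4=1.744, a0=7.088; τ=−ln(0.8290)/7.088=0.026 → t=0.615; u2·a0=0.2098·7.088=1.487 ≤ a1=4.598 → R1 fires; X=10 A=6 Y=0 E=18
Draw 8: a1=0.000, a2=0.000, a3=0.804, a4=2.616, a0=3.420; τ=−ln(0.6514)/3.420=0.125 → t=0.740; u2·a0=0.0559·3.420=0.191; a1+a2=0.000 < 0.191 ≤ a1+…+a3=0.804 → R3 fires; X=10 A=7 Y=0 E=20
Draw 9: a1=0.000, a2=0.000, a3=0.938, a4=3.052, a0=3.990; τ=−ln(0.8699)/3.990=0.035 → t=0.775; u2·a0=0.8437·3.990=3.366; a1+…+a3=0.938 < 3.366 ≤ a1+…+a4=3.990 → R4 fires; X=12 A=6 Y=0 E=22
Draw 10: a1=0.000, a2=0.000, a3=0.804, a4=2.616, a0=3.420; τ=−ln(0.3500)/3.420=0.307 → t=1.082 > T=0.8: stop.
At T=0.8: X=12 A=6 Y=0 E=22; the largest is E.

Dominant species at T: E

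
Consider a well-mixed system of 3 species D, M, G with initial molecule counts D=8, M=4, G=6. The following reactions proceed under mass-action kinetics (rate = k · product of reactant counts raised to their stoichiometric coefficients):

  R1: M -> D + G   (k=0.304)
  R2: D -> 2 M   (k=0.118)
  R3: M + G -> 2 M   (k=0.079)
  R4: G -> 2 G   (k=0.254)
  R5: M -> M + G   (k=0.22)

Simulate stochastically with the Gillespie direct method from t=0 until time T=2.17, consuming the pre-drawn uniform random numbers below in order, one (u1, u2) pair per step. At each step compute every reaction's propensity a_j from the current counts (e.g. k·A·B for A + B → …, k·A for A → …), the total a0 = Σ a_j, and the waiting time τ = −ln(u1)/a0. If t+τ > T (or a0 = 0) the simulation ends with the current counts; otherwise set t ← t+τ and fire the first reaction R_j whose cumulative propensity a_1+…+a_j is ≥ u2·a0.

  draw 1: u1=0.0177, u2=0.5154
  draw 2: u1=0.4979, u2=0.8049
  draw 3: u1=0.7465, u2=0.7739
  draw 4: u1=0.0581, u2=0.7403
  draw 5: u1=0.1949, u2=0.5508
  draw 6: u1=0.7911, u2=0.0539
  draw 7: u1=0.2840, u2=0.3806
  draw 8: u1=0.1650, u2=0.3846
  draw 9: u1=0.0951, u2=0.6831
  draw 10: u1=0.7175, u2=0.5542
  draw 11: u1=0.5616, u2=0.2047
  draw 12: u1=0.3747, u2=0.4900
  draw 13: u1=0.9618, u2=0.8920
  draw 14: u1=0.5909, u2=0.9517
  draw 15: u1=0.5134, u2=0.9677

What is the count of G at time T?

G at T = 8

t=0.000: D=8 M=4 G=6
Draw 1: a1=1.216, a2=0.944, a3=1.896, a4=1.524, a5=0.880, a0=6.460; τ=−ln(0.0177)/6.460=0.624 → t=0.624; u2·a0=0.5154·6.460=3.329; a1+a2=2.160 < 3.329 ≤ a1+…+a3=4.056 → R3 fires; D=8 M=5 G=5
Draw 2: a1=1.520, a2=0.944, a3=1.975, a4=1.270, a5=1.100, a0=6.809; τ=−ln(0.4979)/6.809=0.102 → t=0.727; u2·a0=0.8049·6.809=5.481; a1+…+a3=4.439 < 5.481 ≤ a1+…+a4=5.709 → R4 fires; D=8 M=5 G=6
Draw 3: a1=1.520, a2=0.944, a3=2.370, a4=1.524, a5=1.100, a0=7.458; τ=−ln(0.7465)/7.458=0.039 → t=0.766; u2·a0=0.7739·7.458=5.772; a1+…+a3=4.834 < 5.772 ≤ a1+…+a4=6.358 → R4 fires; D=8 M=5 G=7
Draw 4: a1=1.520, a2=0.944, a3=2.765, a4=1.778, a5=1.100, a0=8.107; τ=−ln(0.0581)/8.107=0.351 → t=1.117; u2·a0=0.7403·8.107=6.002; a1+…+a3=5.229 < 6.002 ≤ a1+…+a4=7.007 → R4 fires; D=8 M=5 G=8
Draw 5: a1=1.520, a2=0.944, a3=3.160, a4=2.032, a5=1.100, a0=8.756; τ=−ln(0.1949)/8.756=0.187 → t=1.304; u2·a0=0.5508·8.756=4.823; a1+a2=2.464 < 4.823 ≤ a1+…+a3=5.624 → R3 fires; D=8 M=6 G=7
Draw 6: a1=1.824, a2=0.944, a3=3.318, a4=1.778, a5=1.320, a0=9.184; τ=−ln(0.7911)/9.184=0.026 → t=1.329; u2·a0=0.0539·9.184=0.495 ≤ a1=1.824 → R1 fires; D=9 M=5 G=8
Draw 7: a1=1.520, a2=1.062, a3=3.160, a4=2.032, a5=1.100, a0=8.874; τ=−ln(0.2840)/8.874=0.142 → t=1.471; u2·a0=0.3806·8.874=3.377; a1+a2=2.582 < 3.377 ≤ a1+…+a3=5.742 → R3 fires; D=9 M=6 G=7
Draw 8: a1=1.824, a2=1.062, a3=3.318, a4=1.778, a5=1.320, a0=9.302; τ=−ln(0.1650)/9.302=0.194 → t=1.665; u2·a0=0.3846·9.302=3.578; a1+a2=2.886 < 3.578 ≤ a1+…+a3=6.204 → R3 fires; D=9 M=7 G=6
Draw 9: a1=2.128, a2=1.062, a3=3.318, a4=1.524, a5=1.540, a0=9.572; τ=−ln(0.0951)/9.572=0.246 → t=1.911; u2·a0=0.6831·9.572=6.539; a1+…+a3=6.508 < 6.539 ≤ a1+…+a4=8.032 → R4 fires; D=9 M=7 G=7
Draw 10: a1=2.128, a2=1.062, a3=3.871, a4=1.778, a5=1.540, a0=10.379; τ=−ln(0.7175)/10.379=0.032 → t=1.943; u2·a0=0.5542·10.379=5.752; a1+a2=3.190 < 5.752 ≤ a1+…+a3=7.061 → R3 fires; D=9 M=8 G=6
Draw 11: a1=2.432, a2=1.062, a3=3.792, a4=1.524, a5=1.760, a0=10.570; τ=−ln(0.5616)/10.570=0.055 → t=1.997; u2·a0=0.2047·10.570=2.164 ≤ a1=2.432 → R1 fires; D=10 M=7 G=7
Draw 12: a1=2.128, a2=1.180, a3=3.871, a4=1.778, a5=1.540, a0=10.497; τ=−ln(0.3747)/10.497=0.094 → t=2.091; u2·a0=0.4900·10.497=5.144; a1+a2=3.308 < 5.144 ≤ a1+…+a3=7.179 → R3 fires; D=10 M=8 G=6
Draw 13: a1=2.432, a2=1.180, a3=3.792, a4=1.524, a5=1.760, a0=10.688; τ=−ln(0.9618)/10.688=0.004 → t=2.094; u2·a0=0.8920·10.688=9.534; a1+…+a4=8.928 < 9.534 ≤ a1+…+a5=10.688 → R5 fires; D=10 M=8 G=7
Draw 14: a1=2.432, a2=1.180, a3=4.424, a4=1.778, a5=1.760, a0=11.574; τ=−ln(0.5909)/11.574=0.045 → t=2.140; u2·a0=0.9517·11.574=11.015; a1+…+a4=9.814 < 11.015 ≤ a1+…+a5=11.574 → R5 fires; D=10 M=8 G=8
Draw 15: a1=2.432, a2=1.180, a3=5.056, a4=2.032, a5=1.760, a0=12.460; τ=−ln(0.5134)/12.460=0.054 → t=2.193 > T=2.17: stop.
Read off G at T=2.17: 8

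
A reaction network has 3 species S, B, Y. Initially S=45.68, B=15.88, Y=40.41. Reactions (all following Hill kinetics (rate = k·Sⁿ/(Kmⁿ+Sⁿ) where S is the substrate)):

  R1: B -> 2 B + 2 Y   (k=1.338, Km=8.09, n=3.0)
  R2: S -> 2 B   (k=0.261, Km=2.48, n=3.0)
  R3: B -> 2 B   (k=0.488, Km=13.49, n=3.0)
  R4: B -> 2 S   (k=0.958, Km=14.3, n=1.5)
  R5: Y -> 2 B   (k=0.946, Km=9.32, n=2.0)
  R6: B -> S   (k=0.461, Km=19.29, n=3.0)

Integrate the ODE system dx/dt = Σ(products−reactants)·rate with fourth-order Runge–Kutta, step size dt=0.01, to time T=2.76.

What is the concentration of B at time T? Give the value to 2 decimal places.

B at T = 24.46

RK4 with dt=0.01: 276 steps to T=2.76. Trajectory (selected grid times):
t=0.00: S=45.68 B=15.88 Y=40.41
t=0.31: S=45.98 B=16.85 Y=40.87
t=0.61: S=46.29 B=17.79 Y=41.33
t=0.92: S=46.62 B=18.75 Y=41.81
t=1.23: S=46.98 B=19.72 Y=42.31
t=1.53: S=47.33 B=20.66 Y=42.79
t=1.84: S=47.71 B=21.62 Y=43.30
t=2.15: S=48.11 B=22.58 Y=43.81
t=2.45: S=48.50 B=23.51 Y=44.30
t=2.76: S=48.92 B=24.46 Y=44.82
Read off B at T=2.76: 24.46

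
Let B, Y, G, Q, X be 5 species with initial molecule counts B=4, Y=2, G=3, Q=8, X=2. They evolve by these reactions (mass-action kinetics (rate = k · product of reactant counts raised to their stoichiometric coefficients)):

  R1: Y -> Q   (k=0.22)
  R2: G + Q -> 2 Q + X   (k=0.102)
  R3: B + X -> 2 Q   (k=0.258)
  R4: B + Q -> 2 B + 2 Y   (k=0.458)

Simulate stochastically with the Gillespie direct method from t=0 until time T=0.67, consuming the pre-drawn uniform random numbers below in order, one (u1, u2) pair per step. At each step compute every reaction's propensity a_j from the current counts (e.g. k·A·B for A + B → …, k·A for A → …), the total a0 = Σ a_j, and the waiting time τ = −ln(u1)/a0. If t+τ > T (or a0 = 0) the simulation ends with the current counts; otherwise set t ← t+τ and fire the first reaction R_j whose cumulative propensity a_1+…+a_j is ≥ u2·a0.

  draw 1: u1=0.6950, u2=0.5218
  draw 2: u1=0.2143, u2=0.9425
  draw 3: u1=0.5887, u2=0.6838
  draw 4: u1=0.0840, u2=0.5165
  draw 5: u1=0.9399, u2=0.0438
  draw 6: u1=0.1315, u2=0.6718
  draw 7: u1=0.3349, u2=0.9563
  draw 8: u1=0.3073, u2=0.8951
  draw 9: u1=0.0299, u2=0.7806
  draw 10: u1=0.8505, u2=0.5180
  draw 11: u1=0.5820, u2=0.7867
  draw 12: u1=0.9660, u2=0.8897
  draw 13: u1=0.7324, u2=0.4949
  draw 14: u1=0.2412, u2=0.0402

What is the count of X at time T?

t=0.000: B=4 Y=2 G=3 Q=8 X=2
Draw 1: a1=0.440, a2=2.448, a3=2.064, a4=14.656, a0=19.608; τ=−ln(0.6950)/19.608=0.019 → t=0.019; u2·a0=0.5218·19.608=10.231; a1+…+a3=4.952 < 10.231 ≤ a1+…+a4=19.608 → R4 fires; B=5 Y=4 G=3 Q=7 X=2
Draw 2: a1=0.880, a2=2.142, a3=2.580, a4=16.030, a0=21.632; τ=−ln(0.2143)/21.632=0.071 → t=0.090; u2·a0=0.9425·21.632=20.388; a1+…+a3=5.602 < 20.388 ≤ a1+…+a4=21.632 → R4 fires; B=6 Y=6 G=3 Q=6 X=2
Draw 3: a1=1.320, a2=1.836, a3=3.096, a4=16.488, a0=22.740; τ=−ln(0.5887)/22.740=0.023 → t=0.113; u2·a0=0.6838·22.740=15.550; a1+…+a3=6.252 < 15.550 ≤ a1+…+a4=22.740 → R4 fires; B=7 Y=8 G=3 Q=5 X=2
Draw 4: a1=1.760, a2=1.530, a3=3.612, a4=16.030, a0=22.932; τ=−ln(0.0840)/22.932=0.108 → t=0.221; u2·a0=0.5165·22.932=11.844; a1+…+a3=6.902 < 11.844 ≤ a1+…+a4=22.932 → R4 fires; B=8 Y=10 G=3 Q=4 X=2
Draw 5: a1=2.200, a2=1.224, a3=4.128, a4=14.656, a0=22.208; τ=−ln(0.9399)/22.208=0.003 → t=0.224; u2·a0=0.0438·22.208=0.973 ≤ a1=2.200 → R1 fires; B=8 Y=9 G=3 Q=5 X=2
Draw 6: a1=1.980, a2=1.530, a3=4.128, a4=18.320, a0=25.958; τ=−ln(0.1315)/25.958=0.078 → t=0.302; u2·a0=0.6718·25.958=17.439; a1+…+a3=7.638 < 17.439 ≤ a1+…+a4=25.958 → R4 fires; B=9 Y=11 G=3 Q=4 X=2
Draw 7: a1=2.420, a2=1.224, a3=4.644, a4=16.488, a0=24.776; τ=−ln(0.3349)/24.776=0.044 → t=0.346; u2·a0=0.9563·24.776=23.693; a1+…+a3=8.288 < 23.693 ≤ a1+…+a4=24.776 → R4 fires; B=10 Y=13 G=3 Q=3 X=2
Draw 8: a1=2.860, a2=0.918, a3=5.160, a4=13.740, a0=22.678; τ=−ln(0.3073)/22.678=0.052 → t=0.398; u2·a0=0.8951·22.678=20.299; a1+…+a3=8.938 < 20.299 ≤ a1+…+a4=22.678 → R4 fires; B=11 Y=15 G=3 Q=2 X=2
Draw 9: a1=3.300, a2=0.612, a3=5.676, a4=10.076, a0=19.664; τ=−ln(0.0299)/19.664=0.178 → t=0.577; u2·a0=0.7806·19.664=15.350; a1+…+a3=9.588 < 15.350 ≤ a1+…+a4=19.664 → R4 fires; B=12 Y=17 G=3 Q=1 X=2
Draw 10: a1=3.740, a2=0.306, a3=6.192, a4=5.496, a0=15.734; τ=−ln(0.8505)/15.734=0.010 → t=0.587; u2·a0=0.5180·15.734=8.150; a1+a2=4.046 < 8.150 ≤ a1+…+a3=10.238 → R3 fires; B=11 Y=17 G=3 Q=3 X=1
Draw 11: a1=3.740, a2=0.918, a3=2.838, a4=15.114, a0=22.610; τ=−ln(0.5820)/22.610=0.024 → t=0.611; u2·a0=0.7867·22.610=17.787; a1+…+a3=7.496 < 17.787 ≤ a1+…+a4=22.610 → R4 fires; B=12 Y=19 G=3 Q=2 X=1
Draw 12: a1=4.180, a2=0.612, a3=3.096, a4=10.992, a0=18.880; τ=−ln(0.9660)/18.880=0.002 → t=0.613; u2·a0=0.8897·18.880=16.798; a1+…+a3=7.888 < 16.798 ≤ a1+…+a4=18.880 → R4 fires; B=13 Y=21 G=3 Q=1 X=1
Draw 13: a1=4.620, a2=0.306, a3=3.354, a4=5.954, a0=14.234; τ=−ln(0.7324)/14.234=0.022 → t=0.635; u2·a0=0.4949·14.234=7.044; a1+a2=4.926 < 7.044 ≤ a1+…+a3=8.280 → R3 fires; B=12 Y=21 G=3 Q=3 X=0
Draw 14: a1=4.620, a2=0.918, a3=0.000, a4=16.488, a0=22.026; τ=−ln(0.2412)/22.026=0.065 → t=0.699 > T=0.67: stop.
Read off X at T=0.67: 0

X at T = 0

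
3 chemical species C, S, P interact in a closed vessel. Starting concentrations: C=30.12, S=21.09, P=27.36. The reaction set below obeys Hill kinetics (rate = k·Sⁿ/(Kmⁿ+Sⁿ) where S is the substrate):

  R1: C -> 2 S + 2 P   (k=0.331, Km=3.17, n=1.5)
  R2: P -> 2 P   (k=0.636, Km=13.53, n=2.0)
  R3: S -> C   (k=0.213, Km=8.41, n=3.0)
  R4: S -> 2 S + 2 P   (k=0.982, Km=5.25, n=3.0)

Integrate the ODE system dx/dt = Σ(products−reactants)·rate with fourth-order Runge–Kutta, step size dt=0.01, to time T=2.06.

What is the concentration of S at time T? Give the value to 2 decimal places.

RK4 with dt=0.01: 206 steps to T=2.06. Trajectory (selected grid times):
t=0.00: C=30.12 S=21.09 P=27.36
t=0.23: C=30.09 S=21.41 P=28.07
t=0.46: C=30.07 S=21.74 P=28.78
t=0.69: C=30.04 S=22.06 P=29.50
t=0.92: C=30.01 S=22.38 P=30.21
t=1.14: C=29.98 S=22.69 P=30.89
t=1.37: C=29.96 S=23.02 P=31.61
t=1.60: C=29.93 S=23.34 P=32.33
t=1.83: C=29.90 S=23.67 P=33.05
t=2.06: C=29.88 S=23.99 P=33.77
Read off S at T=2.06: 23.99

S at T = 23.99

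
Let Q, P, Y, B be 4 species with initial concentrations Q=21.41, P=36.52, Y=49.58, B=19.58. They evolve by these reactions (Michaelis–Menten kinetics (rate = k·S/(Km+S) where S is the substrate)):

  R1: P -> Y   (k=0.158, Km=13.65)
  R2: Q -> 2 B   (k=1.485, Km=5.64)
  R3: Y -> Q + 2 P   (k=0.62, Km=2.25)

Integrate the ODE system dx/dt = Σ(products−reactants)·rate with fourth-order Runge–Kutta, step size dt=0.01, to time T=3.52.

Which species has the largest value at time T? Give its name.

Dominant species at T: Y

RK4 with dt=0.01: 352 steps to T=3.52. Trajectory (selected grid times):
t=0.00: Q=21.41 P=36.52 Y=49.58 B=19.58
t=0.39: Q=21.18 P=36.94 Y=49.39 B=20.50
t=0.78: Q=20.96 P=37.36 Y=49.21 B=21.41
t=1.17: Q=20.73 P=37.77 Y=49.02 B=22.32
t=1.56: Q=20.51 P=38.19 Y=48.84 B=23.23
t=1.96: Q=20.28 P=38.62 Y=48.65 B=24.16
t=2.35: Q=20.06 P=39.03 Y=48.46 B=25.07
t=2.74: Q=19.84 P=39.45 Y=48.27 B=25.97
t=3.13: Q=19.62 P=39.87 Y=48.09 B=26.87
t=3.52: Q=19.40 P=40.28 Y=47.90 B=27.77
At T=3.52: Q=19.40 P=40.28 Y=47.90 B=27.77; the largest is Y.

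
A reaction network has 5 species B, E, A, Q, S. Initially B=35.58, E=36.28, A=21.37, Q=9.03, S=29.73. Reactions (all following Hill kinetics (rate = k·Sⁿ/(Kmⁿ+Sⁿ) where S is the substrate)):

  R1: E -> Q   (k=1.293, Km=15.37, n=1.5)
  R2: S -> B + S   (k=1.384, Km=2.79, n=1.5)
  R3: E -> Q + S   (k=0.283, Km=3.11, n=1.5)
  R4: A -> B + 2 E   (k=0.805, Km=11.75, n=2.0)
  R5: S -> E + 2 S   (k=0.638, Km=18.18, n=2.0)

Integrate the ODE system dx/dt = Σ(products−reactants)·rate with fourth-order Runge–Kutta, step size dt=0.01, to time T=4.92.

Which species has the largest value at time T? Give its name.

Dominant species at T: B

RK4 with dt=0.01: 492 steps to T=4.92. Trajectory (selected grid times):
t=0.00: B=35.58 E=36.28 A=21.37 Q=9.03 S=29.73
t=0.55: B=36.66 E=36.50 A=21.03 Q=9.74 S=30.14
t=1.09: B=37.72 E=36.72 A=20.70 Q=10.44 S=30.54
t=1.64: B=38.79 E=36.93 A=20.37 Q=11.15 S=30.95
t=2.19: B=39.86 E=37.14 A=20.04 Q=11.86 S=31.37
t=2.73: B=40.91 E=37.35 A=19.71 Q=12.56 S=31.77
t=3.28: B=41.98 E=37.55 A=19.39 Q=13.28 S=32.19
t=3.83: B=43.05 E=37.74 A=19.07 Q=14.00 S=32.61
t=4.37: B=44.09 E=37.93 A=18.75 Q=14.70 S=33.02
t=4.92: B=45.15 E=38.11 A=18.44 Q=15.42 S=33.45
At T=4.92: B=45.15 E=38.11 A=18.44 Q=15.42 S=33.45; the largest is B.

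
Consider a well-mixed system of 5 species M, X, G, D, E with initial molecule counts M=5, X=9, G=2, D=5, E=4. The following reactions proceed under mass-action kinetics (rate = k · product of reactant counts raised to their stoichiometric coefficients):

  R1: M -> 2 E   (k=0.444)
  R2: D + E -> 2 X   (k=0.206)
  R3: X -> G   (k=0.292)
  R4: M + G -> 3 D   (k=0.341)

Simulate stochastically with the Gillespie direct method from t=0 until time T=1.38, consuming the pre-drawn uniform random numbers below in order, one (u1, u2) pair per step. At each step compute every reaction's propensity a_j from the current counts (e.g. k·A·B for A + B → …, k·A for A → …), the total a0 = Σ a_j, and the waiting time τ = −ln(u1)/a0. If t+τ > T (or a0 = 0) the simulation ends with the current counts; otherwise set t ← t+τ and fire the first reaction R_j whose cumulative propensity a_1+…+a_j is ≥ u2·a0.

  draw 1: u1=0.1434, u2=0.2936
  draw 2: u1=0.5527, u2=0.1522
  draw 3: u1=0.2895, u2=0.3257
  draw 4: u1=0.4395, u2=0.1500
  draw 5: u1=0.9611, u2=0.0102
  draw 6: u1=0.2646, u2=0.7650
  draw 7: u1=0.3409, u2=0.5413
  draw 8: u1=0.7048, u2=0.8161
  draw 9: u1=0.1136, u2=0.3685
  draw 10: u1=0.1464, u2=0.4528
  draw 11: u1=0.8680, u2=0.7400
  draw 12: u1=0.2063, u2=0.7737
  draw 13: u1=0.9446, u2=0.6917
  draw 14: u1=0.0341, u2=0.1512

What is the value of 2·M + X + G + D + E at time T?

Check how each reaction changes W = 2·M + X + G + D + E (weight of products minus weight of reactants):
R1: M -> 2 E: (1·2) − (2·1) = 2 − 2 = 0
R2: D + E -> 2 X: (1·2) − (1·1 + 1·1) = 2 − 2 = 0
R3: X -> G: (1·1) − (1·1) = 1 − 1 = 0
R4: M + G -> 3 D: (1·3) − (2·1 + 1·1) = 3 − 3 = 0
Every reaction leaves W unchanged, so W is conserved and no simulation is needed: W(T) = W(0) = 2·5 + 9 + 2 + 5 + 4 = 30

Value at T = 30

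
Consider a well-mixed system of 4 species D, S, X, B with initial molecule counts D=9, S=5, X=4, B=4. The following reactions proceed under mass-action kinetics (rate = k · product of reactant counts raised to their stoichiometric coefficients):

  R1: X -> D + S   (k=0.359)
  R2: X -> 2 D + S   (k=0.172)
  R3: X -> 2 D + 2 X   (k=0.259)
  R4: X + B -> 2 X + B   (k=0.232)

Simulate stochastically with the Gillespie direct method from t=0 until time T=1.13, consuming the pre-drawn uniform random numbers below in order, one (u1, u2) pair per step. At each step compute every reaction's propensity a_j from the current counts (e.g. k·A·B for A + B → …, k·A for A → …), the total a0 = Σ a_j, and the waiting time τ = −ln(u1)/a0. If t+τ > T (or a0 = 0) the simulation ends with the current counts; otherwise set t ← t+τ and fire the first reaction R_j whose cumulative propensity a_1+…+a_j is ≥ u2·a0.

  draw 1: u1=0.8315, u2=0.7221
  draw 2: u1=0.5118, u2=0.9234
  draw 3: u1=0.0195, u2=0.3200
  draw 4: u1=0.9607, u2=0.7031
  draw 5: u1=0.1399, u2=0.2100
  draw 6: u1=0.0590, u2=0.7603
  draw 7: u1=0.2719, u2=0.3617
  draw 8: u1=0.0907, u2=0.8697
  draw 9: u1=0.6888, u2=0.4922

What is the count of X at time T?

t=0.000: D=9 S=5 X=4 B=4
Draw 1: a1=1.436, a2=0.688, a3=1.036, a4=3.712, a0=6.872; τ=−ln(0.8315)/6.872=0.027 → t=0.027; u2·a0=0.7221·6.872=4.962; a1+…+a3=3.160 < 4.962 ≤ a1+…+a4=6.872 → R4 fires; D=9 S=5 X=5 B=4
Draw 2: a1=1.795, a2=0.860, a3=1.295, a4=4.640, a0=8.590; τ=−ln(0.5118)/8.590=0.078 → t=0.105; u2·a0=0.9234·8.590=7.932; a1+…+a3=3.950 < 7.932 ≤ a1+…+a4=8.590 → R4 fires; D=9 S=5 X=6 B=4
Draw 3: a1=2.154, a2=1.032, a3=1.554, a4=5.568, a0=10.308; τ=−ln(0.0195)/10.308=0.382 → t=0.487; u2·a0=0.3200·10.308=3.299; a1+a2=3.186 < 3.299 ≤ a1+…+a3=4.740 → R3 fires; D=11 S=5 X=7 B=4
Draw 4: a1=2.513, a2=1.204, a3=1.813, a4=6.496, a0=12.026; τ=−ln(0.9607)/12.026=0.003 → t=0.490; u2·a0=0.7031·12.026=8.455; a1+…+a3=5.530 < 8.455 ≤ a1+…+a4=12.026 → R4 fires; D=11 S=5 X=8 B=4
Draw 5: a1=2.872, a2=1.376, a3=2.072, a4=7.424, a0=13.744; τ=−ln(0.1399)/13.744=0.143 → t=0.633; u2·a0=0.2100·13.744=2.886; a1=2.872 < 2.886 ≤ a1+a2=4.248 → R2 fires; D=13 S=6 X=7 B=4
Draw 6: a1=2.513, a2=1.204, a3=1.813, a4=6.496, a0=12.026; τ=−ln(0.0590)/12.026=0.235 → t=0.869; u2·a0=0.7603·12.026=9.143; a1+…+a3=5.530 < 9.143 ≤ a1+…+a4=12.026 → R4 fires; D=13 S=6 X=8 B=4
Draw 7: a1=2.872, a2=1.376, a3=2.072, a4=7.424, a0=13.744; τ=−ln(0.2719)/13.744=0.095 → t=0.963; u2·a0=0.3617·13.744=4.971; a1+a2=4.248 < 4.971 ≤ a1+…+a3=6.320 → R3 fires; D=15 S=6 X=9 B=4
Draw 8: a1=3.231, a2=1.548, a3=2.331, a4=8.352, a0=15.462; τ=−ln(0.0907)/15.462=0.155 → t=1.119; u2·a0=0.8697·15.462=13.447; a1+…+a3=7.110 < 13.447 ≤ a1+…+a4=15.462 → R4 fires; D=15 S=6 X=10 B=4
Draw 9: a1=3.590, a2=1.720, a3=2.590, a4=9.280, a0=17.180; τ=−ln(0.6888)/17.180=0.022 → t=1.140 > T=1.13: stop.
Read off X at T=1.13: 10

X at T = 10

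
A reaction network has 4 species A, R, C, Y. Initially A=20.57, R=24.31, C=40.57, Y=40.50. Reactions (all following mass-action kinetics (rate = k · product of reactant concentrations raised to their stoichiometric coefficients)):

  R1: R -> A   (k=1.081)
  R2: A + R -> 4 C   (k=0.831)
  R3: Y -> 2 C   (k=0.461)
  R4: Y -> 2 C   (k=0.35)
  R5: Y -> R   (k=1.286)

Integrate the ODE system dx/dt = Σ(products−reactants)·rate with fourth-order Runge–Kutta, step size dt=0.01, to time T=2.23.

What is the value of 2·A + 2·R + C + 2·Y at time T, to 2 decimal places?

Value at T = 211.33

Check how each reaction changes W = 2·A + 2·R + C + 2·Y (weight of products minus weight of reactants):
R1: R -> A: (2·1) − (2·1) = 2 − 2 = 0
R2: A + R -> 4 C: (1·4) − (2·1 + 2·1) = 4 − 4 = 0
R3: Y -> 2 C: (1·2) − (2·1) = 2 − 2 = 0
R4: Y -> 2 C: (1·2) − (2·1) = 2 − 2 = 0
R5: Y -> R: (2·1) − (2·1) = 2 − 2 = 0
Every reaction leaves W unchanged, so W is conserved and no simulation is needed: W(T) = W(0) = 2·20.57 + 2·24.31 + 40.57 + 2·40.50 = 211.33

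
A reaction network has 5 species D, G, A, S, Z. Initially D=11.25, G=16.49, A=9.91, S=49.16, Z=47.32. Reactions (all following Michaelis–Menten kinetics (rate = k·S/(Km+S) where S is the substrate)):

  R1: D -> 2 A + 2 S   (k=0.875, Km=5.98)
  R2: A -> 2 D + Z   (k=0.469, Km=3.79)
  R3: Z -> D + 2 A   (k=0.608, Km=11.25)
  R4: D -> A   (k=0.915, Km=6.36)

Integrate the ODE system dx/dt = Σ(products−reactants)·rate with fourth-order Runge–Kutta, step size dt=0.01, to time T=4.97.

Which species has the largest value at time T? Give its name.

Dominant species at T: S

RK4 with dt=0.01: 497 steps to T=4.97. Trajectory (selected grid times):
t=0.00: D=11.25 G=16.49 A=9.91 S=49.16 Z=47.32
t=0.55: D=11.26 G=16.49 A=11.21 S=49.79 Z=47.24
t=1.10: D=11.29 G=16.49 A=12.51 S=50.42 Z=47.17
t=1.66: D=11.32 G=16.49 A=13.82 S=51.06 Z=47.09
t=2.21: D=11.36 G=16.49 A=15.11 S=51.69 Z=47.03
t=2.76: D=11.41 G=16.49 A=16.39 S=52.32 Z=46.97
t=3.31: D=11.46 G=16.49 A=17.68 S=52.95 Z=46.91
t=3.87: D=11.52 G=16.49 A=18.98 S=53.60 Z=46.85
t=4.42: D=11.58 G=16.49 A=20.27 S=54.23 Z=46.80
t=4.97: D=11.64 G=16.49 A=21.55 S=54.87 Z=46.75
At T=4.97: D=11.64 G=16.49 A=21.55 S=54.87 Z=46.75; the largest is S.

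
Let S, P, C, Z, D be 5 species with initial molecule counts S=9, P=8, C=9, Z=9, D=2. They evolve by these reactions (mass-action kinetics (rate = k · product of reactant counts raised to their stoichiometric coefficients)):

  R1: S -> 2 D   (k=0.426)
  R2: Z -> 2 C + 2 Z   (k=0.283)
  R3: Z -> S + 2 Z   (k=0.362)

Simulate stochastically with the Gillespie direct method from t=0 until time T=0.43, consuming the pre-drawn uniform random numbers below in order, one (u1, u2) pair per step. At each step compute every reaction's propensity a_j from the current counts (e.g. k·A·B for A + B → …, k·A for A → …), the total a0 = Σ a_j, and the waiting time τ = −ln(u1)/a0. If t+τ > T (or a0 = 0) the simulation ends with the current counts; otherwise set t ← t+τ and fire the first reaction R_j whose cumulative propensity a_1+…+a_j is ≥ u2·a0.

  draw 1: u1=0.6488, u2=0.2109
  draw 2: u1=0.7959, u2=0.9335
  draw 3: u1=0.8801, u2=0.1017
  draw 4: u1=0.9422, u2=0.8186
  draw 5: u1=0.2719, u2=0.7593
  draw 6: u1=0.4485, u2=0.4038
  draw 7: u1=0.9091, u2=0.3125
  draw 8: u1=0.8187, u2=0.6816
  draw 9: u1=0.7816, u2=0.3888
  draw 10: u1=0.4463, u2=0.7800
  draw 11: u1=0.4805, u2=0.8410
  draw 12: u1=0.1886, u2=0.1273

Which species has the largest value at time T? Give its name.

t=0.000: S=9 P=8 C=9 Z=9 D=2
Draw 1: a1=3.834, a2=2.547, a3=3.258, a0=9.639; τ=−ln(0.6488)/9.639=0.045 → t=0.045; u2·a0=0.2109·9.639=2.033 ≤ a1=3.834 → R1 fires; S=8 P=8 C=9 Z=9 D=4
Draw 2: a1=3.408, a2=2.547, a3=3.258, a0=9.213; τ=−ln(0.7959)/9.213=0.025 → t=0.070; u2·a0=0.9335·9.213=8.600; a1+a2=5.955 < 8.600 ≤ a1+…+a3=9.213 → R3 fires; S=9 P=8 C=9 Z=10 D=4
Draw 3: a1=3.834, a2=2.830, a3=3.620, a0=10.284; τ=−ln(0.8801)/10.284=0.012 → t=0.082; u2·a0=0.1017·10.284=1.046 ≤ a1=3.834 → R1 fires; S=8 P=8 C=9 Z=10 D=6
Draw 4: a1=3.408, a2=2.830, a3=3.620, a0=9.858; τ=−ln(0.9422)/9.858=0.006 → t=0.088; u2·a0=0.8186·9.858=8.070; a1+a2=6.238 < 8.070 ≤ a1+…+a3=9.858 → R3 fires; S=9 P=8 C=9 Z=11 D=6
Draw 5: a1=3.834, a2=3.113, a3=3.982, a0=10.929; τ=−ln(0.2719)/10.929=0.119 → t=0.207; u2·a0=0.7593·10.929=8.298; a1+a2=6.947 < 8.298 ≤ a1+…+a3=10.929 → R3 fires; S=10 P=8 C=9 Z=12 D=6
Draw 6: a1=4.260, a2=3.396, a3=4.344, a0=12.000; τ=−ln(0.4485)/12.000=0.067 → t=0.274; u2·a0=0.4038·12.000=4.846; a1=4.260 < 4.846 ≤ a1+a2=7.656 → R2 fires; S=10 P=8 C=11 Z=13 D=6
Draw 7: a1=4.260, a2=3.679, a3=4.706, a0=12.645; τ=−ln(0.9091)/12.645=0.008 → t=0.282; u2·a0=0.3125·12.645=3.952 ≤ a1=4.260 → R1 fires; S=9 P=8 C=11 Z=13 D=8
Draw 8: a1=3.834, a2=3.679, a3=4.706, a0=12.219; τ=−ln(0.8187)/12.219=0.016 → t=0.298; u2·a0=0.6816·12.219=8.328; a1+a2=7.513 < 8.328 ≤ a1+…+a3=12.219 → R3 fires; S=10 P=8 C=11 Z=14 D=8
Draw 9: a1=4.260, a2=3.962, a3=5.068, a0=13.290; τ=−ln(0.7816)/13.290=0.019 → t=0.317; u2·a0=0.3888·13.290=5.167; a1=4.260 < 5.167 ≤ a1+a2=8.222 → R2 fires; S=10 P=8 C=13 Z=15 D=8
Draw 10: a1=4.260, a2=4.245, a3=5.430, a0=13.935; τ=−ln(0.4463)/13.935=0.058 → t=0.374; u2·a0=0.7800·13.935=10.869; a1+a2=8.505 < 10.869 ≤ a1+…+a3=13.935 → R3 fires; S=11 P=8 C=13 Z=16 D=8
Draw 11: a1=4.686, a2=4.528, a3=5.792, a0=15.006; τ=−ln(0.4805)/15.006=0.049 → t=0.423; u2·a0=0.8410·15.006=12.620; a1+a2=9.214 < 12.620 ≤ a1+…+a3=15.006 → R3 fires; S=12 P=8 C=13 Z=17 D=8
Draw 12: a1=5.112, a2=4.811, a3=6.154, a0=16.077; τ=−ln(0.1886)/16.077=0.104 → t=0.527 > T=0.43: stop.
At T=0.43: S=12 P=8 C=13 Z=17 D=8; the largest is Z.

Dominant species at T: Z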